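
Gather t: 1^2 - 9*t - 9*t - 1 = -18*t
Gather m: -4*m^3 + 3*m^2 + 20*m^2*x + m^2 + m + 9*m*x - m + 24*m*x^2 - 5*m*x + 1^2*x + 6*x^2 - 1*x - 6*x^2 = -4*m^3 + m^2*(20*x + 4) + m*(24*x^2 + 4*x)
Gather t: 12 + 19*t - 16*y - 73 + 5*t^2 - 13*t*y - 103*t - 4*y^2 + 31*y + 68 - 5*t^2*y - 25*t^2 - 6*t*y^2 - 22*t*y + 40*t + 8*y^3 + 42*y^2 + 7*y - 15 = t^2*(-5*y - 20) + t*(-6*y^2 - 35*y - 44) + 8*y^3 + 38*y^2 + 22*y - 8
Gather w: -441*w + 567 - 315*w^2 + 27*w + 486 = -315*w^2 - 414*w + 1053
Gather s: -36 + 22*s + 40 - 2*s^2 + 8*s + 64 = -2*s^2 + 30*s + 68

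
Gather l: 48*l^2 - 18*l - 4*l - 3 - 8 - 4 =48*l^2 - 22*l - 15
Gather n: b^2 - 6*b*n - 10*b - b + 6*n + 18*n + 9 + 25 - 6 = b^2 - 11*b + n*(24 - 6*b) + 28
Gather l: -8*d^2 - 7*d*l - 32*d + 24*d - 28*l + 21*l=-8*d^2 - 8*d + l*(-7*d - 7)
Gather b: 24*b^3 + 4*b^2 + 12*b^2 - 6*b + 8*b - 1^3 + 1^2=24*b^3 + 16*b^2 + 2*b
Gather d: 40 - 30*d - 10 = 30 - 30*d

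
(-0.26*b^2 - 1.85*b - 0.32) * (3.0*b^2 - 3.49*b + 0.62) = -0.78*b^4 - 4.6426*b^3 + 5.3353*b^2 - 0.0302*b - 0.1984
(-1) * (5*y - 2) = 2 - 5*y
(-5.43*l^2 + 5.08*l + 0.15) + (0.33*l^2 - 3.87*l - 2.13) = -5.1*l^2 + 1.21*l - 1.98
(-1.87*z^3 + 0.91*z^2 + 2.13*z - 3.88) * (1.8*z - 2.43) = -3.366*z^4 + 6.1821*z^3 + 1.6227*z^2 - 12.1599*z + 9.4284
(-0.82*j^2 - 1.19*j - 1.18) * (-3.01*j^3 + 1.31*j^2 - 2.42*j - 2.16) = 2.4682*j^5 + 2.5077*j^4 + 3.9773*j^3 + 3.1052*j^2 + 5.426*j + 2.5488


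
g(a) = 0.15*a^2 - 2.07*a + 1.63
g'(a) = 0.3*a - 2.07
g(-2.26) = 7.07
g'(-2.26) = -2.75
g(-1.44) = 4.92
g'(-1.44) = -2.50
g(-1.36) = 4.72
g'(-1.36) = -2.48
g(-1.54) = 5.17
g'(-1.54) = -2.53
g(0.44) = 0.75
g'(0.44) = -1.94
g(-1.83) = 5.92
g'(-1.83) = -2.62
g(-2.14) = 6.75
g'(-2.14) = -2.71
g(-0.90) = 3.61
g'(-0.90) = -2.34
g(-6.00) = 19.45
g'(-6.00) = -3.87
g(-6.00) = 19.45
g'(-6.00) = -3.87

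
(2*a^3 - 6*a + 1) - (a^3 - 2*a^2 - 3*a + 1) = a^3 + 2*a^2 - 3*a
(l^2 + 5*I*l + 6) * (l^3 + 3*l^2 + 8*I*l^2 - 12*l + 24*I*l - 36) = l^5 + 3*l^4 + 13*I*l^4 - 46*l^3 + 39*I*l^3 - 138*l^2 - 12*I*l^2 - 72*l - 36*I*l - 216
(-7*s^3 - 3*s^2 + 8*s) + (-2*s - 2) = -7*s^3 - 3*s^2 + 6*s - 2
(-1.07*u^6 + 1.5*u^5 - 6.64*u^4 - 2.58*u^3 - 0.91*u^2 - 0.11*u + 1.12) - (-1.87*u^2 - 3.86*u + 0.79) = -1.07*u^6 + 1.5*u^5 - 6.64*u^4 - 2.58*u^3 + 0.96*u^2 + 3.75*u + 0.33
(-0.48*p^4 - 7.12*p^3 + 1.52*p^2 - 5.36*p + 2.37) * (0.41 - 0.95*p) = 0.456*p^5 + 6.5672*p^4 - 4.3632*p^3 + 5.7152*p^2 - 4.4491*p + 0.9717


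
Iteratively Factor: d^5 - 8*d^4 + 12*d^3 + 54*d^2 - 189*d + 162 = (d - 3)*(d^4 - 5*d^3 - 3*d^2 + 45*d - 54) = (d - 3)^2*(d^3 - 2*d^2 - 9*d + 18) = (d - 3)^2*(d + 3)*(d^2 - 5*d + 6) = (d - 3)^2*(d - 2)*(d + 3)*(d - 3)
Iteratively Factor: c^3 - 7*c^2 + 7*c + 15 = (c - 5)*(c^2 - 2*c - 3) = (c - 5)*(c - 3)*(c + 1)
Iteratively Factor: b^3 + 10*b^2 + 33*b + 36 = (b + 3)*(b^2 + 7*b + 12) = (b + 3)*(b + 4)*(b + 3)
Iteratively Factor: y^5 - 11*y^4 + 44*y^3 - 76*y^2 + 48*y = (y - 2)*(y^4 - 9*y^3 + 26*y^2 - 24*y) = (y - 3)*(y - 2)*(y^3 - 6*y^2 + 8*y) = y*(y - 3)*(y - 2)*(y^2 - 6*y + 8) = y*(y - 3)*(y - 2)^2*(y - 4)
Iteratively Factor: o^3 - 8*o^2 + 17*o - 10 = (o - 5)*(o^2 - 3*o + 2) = (o - 5)*(o - 2)*(o - 1)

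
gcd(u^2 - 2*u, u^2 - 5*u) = u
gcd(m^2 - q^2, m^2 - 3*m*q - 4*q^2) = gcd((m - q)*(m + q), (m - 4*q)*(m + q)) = m + q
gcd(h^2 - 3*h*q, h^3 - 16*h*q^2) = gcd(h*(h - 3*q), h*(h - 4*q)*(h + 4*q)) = h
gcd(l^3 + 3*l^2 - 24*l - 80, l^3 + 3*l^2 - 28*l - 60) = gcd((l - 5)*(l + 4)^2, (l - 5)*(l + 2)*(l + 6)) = l - 5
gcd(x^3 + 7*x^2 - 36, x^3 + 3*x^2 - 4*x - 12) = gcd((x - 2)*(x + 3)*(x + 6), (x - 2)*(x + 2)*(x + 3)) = x^2 + x - 6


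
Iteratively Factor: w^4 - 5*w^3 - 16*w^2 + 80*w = (w - 5)*(w^3 - 16*w) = (w - 5)*(w - 4)*(w^2 + 4*w) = (w - 5)*(w - 4)*(w + 4)*(w)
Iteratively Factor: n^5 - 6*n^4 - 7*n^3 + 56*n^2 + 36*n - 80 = (n - 1)*(n^4 - 5*n^3 - 12*n^2 + 44*n + 80) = (n - 1)*(n + 2)*(n^3 - 7*n^2 + 2*n + 40) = (n - 4)*(n - 1)*(n + 2)*(n^2 - 3*n - 10) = (n - 5)*(n - 4)*(n - 1)*(n + 2)*(n + 2)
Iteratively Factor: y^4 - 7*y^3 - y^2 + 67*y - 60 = (y - 5)*(y^3 - 2*y^2 - 11*y + 12) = (y - 5)*(y + 3)*(y^2 - 5*y + 4) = (y - 5)*(y - 4)*(y + 3)*(y - 1)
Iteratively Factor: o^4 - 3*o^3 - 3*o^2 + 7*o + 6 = (o - 2)*(o^3 - o^2 - 5*o - 3) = (o - 2)*(o + 1)*(o^2 - 2*o - 3) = (o - 3)*(o - 2)*(o + 1)*(o + 1)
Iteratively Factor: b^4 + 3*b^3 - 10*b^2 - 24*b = (b + 2)*(b^3 + b^2 - 12*b) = (b - 3)*(b + 2)*(b^2 + 4*b) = (b - 3)*(b + 2)*(b + 4)*(b)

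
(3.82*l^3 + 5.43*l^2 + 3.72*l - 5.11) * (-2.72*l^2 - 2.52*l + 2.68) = -10.3904*l^5 - 24.396*l^4 - 13.5644*l^3 + 19.0772*l^2 + 22.8468*l - 13.6948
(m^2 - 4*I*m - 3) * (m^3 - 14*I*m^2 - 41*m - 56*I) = m^5 - 18*I*m^4 - 100*m^3 + 150*I*m^2 - 101*m + 168*I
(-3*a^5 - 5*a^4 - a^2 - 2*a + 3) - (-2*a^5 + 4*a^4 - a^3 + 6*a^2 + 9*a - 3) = -a^5 - 9*a^4 + a^3 - 7*a^2 - 11*a + 6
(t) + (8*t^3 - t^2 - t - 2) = 8*t^3 - t^2 - 2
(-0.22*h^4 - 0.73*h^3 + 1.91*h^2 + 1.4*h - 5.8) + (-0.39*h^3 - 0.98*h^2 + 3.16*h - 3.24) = -0.22*h^4 - 1.12*h^3 + 0.93*h^2 + 4.56*h - 9.04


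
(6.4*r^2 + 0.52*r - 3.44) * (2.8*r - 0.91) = 17.92*r^3 - 4.368*r^2 - 10.1052*r + 3.1304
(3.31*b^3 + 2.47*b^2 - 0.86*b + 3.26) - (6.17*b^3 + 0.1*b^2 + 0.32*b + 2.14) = -2.86*b^3 + 2.37*b^2 - 1.18*b + 1.12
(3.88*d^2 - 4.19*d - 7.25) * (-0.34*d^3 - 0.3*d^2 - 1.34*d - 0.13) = -1.3192*d^5 + 0.2606*d^4 - 1.4772*d^3 + 7.2852*d^2 + 10.2597*d + 0.9425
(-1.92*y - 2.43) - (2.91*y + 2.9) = -4.83*y - 5.33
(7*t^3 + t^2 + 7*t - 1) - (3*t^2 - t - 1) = 7*t^3 - 2*t^2 + 8*t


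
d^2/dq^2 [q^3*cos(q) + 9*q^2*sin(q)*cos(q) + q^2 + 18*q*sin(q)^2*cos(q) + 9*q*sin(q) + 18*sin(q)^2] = -q^3*cos(q) - 6*q^2*sin(q) - 18*q^2*sin(2*q) - 9*q*sin(q) + 3*q*cos(q)/2 + 36*q*cos(2*q) + 81*q*cos(3*q)/2 - 9*sin(q) + 9*sin(2*q) + 27*sin(3*q) + 18*cos(q) + 36*cos(2*q) + 2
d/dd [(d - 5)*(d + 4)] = 2*d - 1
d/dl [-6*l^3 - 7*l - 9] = -18*l^2 - 7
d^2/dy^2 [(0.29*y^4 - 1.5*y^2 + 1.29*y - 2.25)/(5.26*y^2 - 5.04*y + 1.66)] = (16.047208*y^6 - 46.128096*y^5 + 59.391768*y^4 - 46.9688879999999*y^3 - 285.338712*y^2 + 290.307816*y - 61.696488)/(145.531576*y^6 - 418.334112*y^5 + 538.621896*y^4 - 392.067648*y^3 + 169.983336*y^2 - 41.664672*y + 4.574296)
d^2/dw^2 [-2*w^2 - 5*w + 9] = -4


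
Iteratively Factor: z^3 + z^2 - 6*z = (z + 3)*(z^2 - 2*z) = z*(z + 3)*(z - 2)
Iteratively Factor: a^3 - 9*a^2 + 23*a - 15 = (a - 3)*(a^2 - 6*a + 5) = (a - 5)*(a - 3)*(a - 1)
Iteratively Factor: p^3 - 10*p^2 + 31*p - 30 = (p - 3)*(p^2 - 7*p + 10) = (p - 5)*(p - 3)*(p - 2)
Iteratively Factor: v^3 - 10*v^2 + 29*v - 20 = (v - 1)*(v^2 - 9*v + 20) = (v - 4)*(v - 1)*(v - 5)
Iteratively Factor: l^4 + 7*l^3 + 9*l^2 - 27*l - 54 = (l + 3)*(l^3 + 4*l^2 - 3*l - 18) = (l + 3)^2*(l^2 + l - 6) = (l - 2)*(l + 3)^2*(l + 3)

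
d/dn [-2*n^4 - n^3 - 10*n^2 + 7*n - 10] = -8*n^3 - 3*n^2 - 20*n + 7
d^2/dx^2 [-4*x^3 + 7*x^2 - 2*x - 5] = 14 - 24*x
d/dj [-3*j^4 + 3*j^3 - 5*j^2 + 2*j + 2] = -12*j^3 + 9*j^2 - 10*j + 2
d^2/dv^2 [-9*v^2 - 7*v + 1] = -18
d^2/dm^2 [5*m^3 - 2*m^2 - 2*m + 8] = 30*m - 4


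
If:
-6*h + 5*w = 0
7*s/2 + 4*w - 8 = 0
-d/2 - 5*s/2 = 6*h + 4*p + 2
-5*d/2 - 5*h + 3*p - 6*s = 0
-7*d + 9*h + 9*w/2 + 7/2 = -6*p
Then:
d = -27313/2833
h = -71635/11332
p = 37853/11332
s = 31036/2833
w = -42981/5666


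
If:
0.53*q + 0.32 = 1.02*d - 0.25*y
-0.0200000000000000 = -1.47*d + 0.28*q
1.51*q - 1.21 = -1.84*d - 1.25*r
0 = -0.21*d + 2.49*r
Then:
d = 0.13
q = 0.63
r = 0.01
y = -2.07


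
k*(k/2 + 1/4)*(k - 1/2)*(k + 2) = k^4/2 + k^3 - k^2/8 - k/4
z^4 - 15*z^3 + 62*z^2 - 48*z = z*(z - 8)*(z - 6)*(z - 1)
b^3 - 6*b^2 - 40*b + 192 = (b - 8)*(b - 4)*(b + 6)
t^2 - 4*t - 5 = (t - 5)*(t + 1)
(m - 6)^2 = m^2 - 12*m + 36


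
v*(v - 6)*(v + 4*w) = v^3 + 4*v^2*w - 6*v^2 - 24*v*w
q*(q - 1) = q^2 - q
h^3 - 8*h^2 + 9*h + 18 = (h - 6)*(h - 3)*(h + 1)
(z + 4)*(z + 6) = z^2 + 10*z + 24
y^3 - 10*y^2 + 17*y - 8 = (y - 8)*(y - 1)^2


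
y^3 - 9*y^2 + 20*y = y*(y - 5)*(y - 4)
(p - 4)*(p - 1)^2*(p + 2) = p^4 - 4*p^3 - 3*p^2 + 14*p - 8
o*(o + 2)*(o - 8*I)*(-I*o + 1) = -I*o^4 - 7*o^3 - 2*I*o^3 - 14*o^2 - 8*I*o^2 - 16*I*o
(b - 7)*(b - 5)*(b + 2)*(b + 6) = b^4 - 4*b^3 - 49*b^2 + 136*b + 420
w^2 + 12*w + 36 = (w + 6)^2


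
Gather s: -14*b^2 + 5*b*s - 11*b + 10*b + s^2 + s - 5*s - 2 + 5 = -14*b^2 - b + s^2 + s*(5*b - 4) + 3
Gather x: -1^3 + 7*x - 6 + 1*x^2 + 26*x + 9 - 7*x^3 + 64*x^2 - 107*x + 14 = -7*x^3 + 65*x^2 - 74*x + 16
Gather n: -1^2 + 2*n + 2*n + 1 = 4*n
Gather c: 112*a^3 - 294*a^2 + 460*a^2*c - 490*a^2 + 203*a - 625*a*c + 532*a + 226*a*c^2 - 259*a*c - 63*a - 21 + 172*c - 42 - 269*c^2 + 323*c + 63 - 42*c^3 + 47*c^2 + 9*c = 112*a^3 - 784*a^2 + 672*a - 42*c^3 + c^2*(226*a - 222) + c*(460*a^2 - 884*a + 504)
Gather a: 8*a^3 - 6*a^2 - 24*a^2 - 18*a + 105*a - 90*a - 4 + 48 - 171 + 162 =8*a^3 - 30*a^2 - 3*a + 35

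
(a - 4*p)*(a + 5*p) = a^2 + a*p - 20*p^2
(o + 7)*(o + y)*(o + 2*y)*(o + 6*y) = o^4 + 9*o^3*y + 7*o^3 + 20*o^2*y^2 + 63*o^2*y + 12*o*y^3 + 140*o*y^2 + 84*y^3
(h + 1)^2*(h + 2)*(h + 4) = h^4 + 8*h^3 + 21*h^2 + 22*h + 8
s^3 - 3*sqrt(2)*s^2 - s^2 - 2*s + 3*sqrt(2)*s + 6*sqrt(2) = (s - 2)*(s + 1)*(s - 3*sqrt(2))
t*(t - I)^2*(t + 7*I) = t^4 + 5*I*t^3 + 13*t^2 - 7*I*t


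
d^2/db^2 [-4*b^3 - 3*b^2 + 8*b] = -24*b - 6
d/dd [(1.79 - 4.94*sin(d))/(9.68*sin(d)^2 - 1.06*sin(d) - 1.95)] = (47.8192*sin(d)^2 - 34.6544*sin(d) + 11.5304)*cos(d)/(93.7024*sin(d)^4 - 20.5216*sin(d)^3 - 36.6284*sin(d)^2 + 4.134*sin(d) + 3.8025)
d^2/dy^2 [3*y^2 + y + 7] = 6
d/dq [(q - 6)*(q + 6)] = 2*q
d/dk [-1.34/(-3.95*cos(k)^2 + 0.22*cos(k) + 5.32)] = (10.586*cos(k) - 0.2948)*sin(k)/(-3.95*cos(k)^2 + 0.22*cos(k) + 5.32)^2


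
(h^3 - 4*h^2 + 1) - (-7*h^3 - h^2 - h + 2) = 8*h^3 - 3*h^2 + h - 1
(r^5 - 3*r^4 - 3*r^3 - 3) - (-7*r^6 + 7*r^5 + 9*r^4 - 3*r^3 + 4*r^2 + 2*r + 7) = 7*r^6 - 6*r^5 - 12*r^4 - 4*r^2 - 2*r - 10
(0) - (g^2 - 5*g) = -g^2 + 5*g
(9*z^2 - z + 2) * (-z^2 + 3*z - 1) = -9*z^4 + 28*z^3 - 14*z^2 + 7*z - 2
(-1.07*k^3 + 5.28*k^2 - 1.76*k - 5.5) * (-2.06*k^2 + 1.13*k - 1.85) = 2.2042*k^5 - 12.0859*k^4 + 11.5715*k^3 - 0.4268*k^2 - 2.959*k + 10.175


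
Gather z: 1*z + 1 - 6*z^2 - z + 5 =6 - 6*z^2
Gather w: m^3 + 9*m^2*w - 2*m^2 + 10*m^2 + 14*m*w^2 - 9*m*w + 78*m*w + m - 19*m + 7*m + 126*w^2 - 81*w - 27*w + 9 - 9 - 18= m^3 + 8*m^2 - 11*m + w^2*(14*m + 126) + w*(9*m^2 + 69*m - 108) - 18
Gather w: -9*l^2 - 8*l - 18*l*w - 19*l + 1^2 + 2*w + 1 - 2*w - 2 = -9*l^2 - 18*l*w - 27*l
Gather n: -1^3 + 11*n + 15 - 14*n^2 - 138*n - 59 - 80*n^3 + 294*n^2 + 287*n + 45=-80*n^3 + 280*n^2 + 160*n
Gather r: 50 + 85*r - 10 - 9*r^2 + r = -9*r^2 + 86*r + 40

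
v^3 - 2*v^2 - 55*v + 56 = (v - 8)*(v - 1)*(v + 7)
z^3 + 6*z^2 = z^2*(z + 6)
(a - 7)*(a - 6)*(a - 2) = a^3 - 15*a^2 + 68*a - 84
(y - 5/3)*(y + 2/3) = y^2 - y - 10/9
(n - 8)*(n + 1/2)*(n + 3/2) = n^3 - 6*n^2 - 61*n/4 - 6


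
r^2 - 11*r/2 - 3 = (r - 6)*(r + 1/2)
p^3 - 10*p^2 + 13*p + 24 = (p - 8)*(p - 3)*(p + 1)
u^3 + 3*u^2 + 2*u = u*(u + 1)*(u + 2)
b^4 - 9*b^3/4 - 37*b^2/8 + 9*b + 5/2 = (b - 5/2)*(b - 2)*(b + 1/4)*(b + 2)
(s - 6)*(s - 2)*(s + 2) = s^3 - 6*s^2 - 4*s + 24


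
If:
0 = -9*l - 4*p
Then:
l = -4*p/9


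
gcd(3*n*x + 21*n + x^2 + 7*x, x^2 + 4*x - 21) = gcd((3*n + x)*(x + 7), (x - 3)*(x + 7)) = x + 7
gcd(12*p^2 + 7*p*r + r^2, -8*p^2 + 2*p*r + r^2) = 4*p + r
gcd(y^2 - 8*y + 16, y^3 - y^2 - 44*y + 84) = 1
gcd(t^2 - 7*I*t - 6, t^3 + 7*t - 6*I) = t - I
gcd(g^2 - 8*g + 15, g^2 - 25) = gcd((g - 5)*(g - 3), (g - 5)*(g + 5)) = g - 5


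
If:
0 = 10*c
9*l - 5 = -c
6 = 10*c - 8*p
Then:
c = 0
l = 5/9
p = -3/4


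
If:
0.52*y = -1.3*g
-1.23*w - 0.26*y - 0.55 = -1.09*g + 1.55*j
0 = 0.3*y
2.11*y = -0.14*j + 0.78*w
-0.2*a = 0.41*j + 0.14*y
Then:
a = 0.64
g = 0.00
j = -0.31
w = -0.06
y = 0.00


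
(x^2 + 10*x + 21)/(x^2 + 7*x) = (x + 3)/x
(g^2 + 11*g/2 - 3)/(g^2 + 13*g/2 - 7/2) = (g + 6)/(g + 7)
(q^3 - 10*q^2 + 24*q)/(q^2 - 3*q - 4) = q*(q - 6)/(q + 1)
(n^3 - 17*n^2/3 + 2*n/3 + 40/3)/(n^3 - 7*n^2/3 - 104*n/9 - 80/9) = 3*(n - 2)/(3*n + 4)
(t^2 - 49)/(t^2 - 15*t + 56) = (t + 7)/(t - 8)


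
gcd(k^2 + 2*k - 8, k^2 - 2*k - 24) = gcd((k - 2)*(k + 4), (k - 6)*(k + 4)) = k + 4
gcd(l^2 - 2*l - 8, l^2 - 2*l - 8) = l^2 - 2*l - 8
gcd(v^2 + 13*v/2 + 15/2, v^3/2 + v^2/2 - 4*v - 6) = 1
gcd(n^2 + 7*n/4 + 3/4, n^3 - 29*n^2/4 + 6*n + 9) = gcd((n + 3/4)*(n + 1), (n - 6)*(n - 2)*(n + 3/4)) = n + 3/4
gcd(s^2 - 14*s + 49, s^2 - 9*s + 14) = s - 7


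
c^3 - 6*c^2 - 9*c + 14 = (c - 7)*(c - 1)*(c + 2)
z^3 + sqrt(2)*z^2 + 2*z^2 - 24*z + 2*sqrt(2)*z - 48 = (z + 2)*(z - 3*sqrt(2))*(z + 4*sqrt(2))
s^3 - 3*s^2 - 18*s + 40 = (s - 5)*(s - 2)*(s + 4)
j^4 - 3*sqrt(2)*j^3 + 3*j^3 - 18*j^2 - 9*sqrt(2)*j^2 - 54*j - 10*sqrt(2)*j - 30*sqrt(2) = (j + 3)*(j - 5*sqrt(2))*(j + sqrt(2))^2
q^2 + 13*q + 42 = (q + 6)*(q + 7)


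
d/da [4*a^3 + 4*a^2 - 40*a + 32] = 12*a^2 + 8*a - 40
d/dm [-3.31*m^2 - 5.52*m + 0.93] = -6.62*m - 5.52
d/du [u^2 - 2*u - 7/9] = 2*u - 2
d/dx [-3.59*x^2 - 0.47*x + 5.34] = -7.18*x - 0.47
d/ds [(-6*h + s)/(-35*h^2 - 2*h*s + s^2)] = (-35*h^2 - 2*h*s + s^2 - 2*(h - s)*(6*h - s))/(35*h^2 + 2*h*s - s^2)^2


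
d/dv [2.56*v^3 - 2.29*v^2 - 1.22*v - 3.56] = 7.68*v^2 - 4.58*v - 1.22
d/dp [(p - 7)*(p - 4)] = 2*p - 11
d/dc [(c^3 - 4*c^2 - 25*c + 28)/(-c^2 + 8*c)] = (-c^4 + 16*c^3 - 57*c^2 + 56*c - 224)/(c^2*(c^2 - 16*c + 64))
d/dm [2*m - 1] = 2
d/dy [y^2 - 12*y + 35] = 2*y - 12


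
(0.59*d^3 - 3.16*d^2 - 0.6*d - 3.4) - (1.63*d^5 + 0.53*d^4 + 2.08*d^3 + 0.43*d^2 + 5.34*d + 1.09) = -1.63*d^5 - 0.53*d^4 - 1.49*d^3 - 3.59*d^2 - 5.94*d - 4.49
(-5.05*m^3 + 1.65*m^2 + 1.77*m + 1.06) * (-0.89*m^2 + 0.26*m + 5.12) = 4.4945*m^5 - 2.7815*m^4 - 27.0023*m^3 + 7.9648*m^2 + 9.338*m + 5.4272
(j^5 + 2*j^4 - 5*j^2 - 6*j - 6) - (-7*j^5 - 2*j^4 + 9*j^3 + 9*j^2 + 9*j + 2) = 8*j^5 + 4*j^4 - 9*j^3 - 14*j^2 - 15*j - 8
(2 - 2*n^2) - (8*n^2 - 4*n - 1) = -10*n^2 + 4*n + 3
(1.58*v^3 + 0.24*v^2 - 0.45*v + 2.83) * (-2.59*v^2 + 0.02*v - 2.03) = -4.0922*v^5 - 0.59*v^4 - 2.0371*v^3 - 7.8259*v^2 + 0.9701*v - 5.7449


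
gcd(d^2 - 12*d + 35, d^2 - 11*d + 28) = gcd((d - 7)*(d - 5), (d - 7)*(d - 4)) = d - 7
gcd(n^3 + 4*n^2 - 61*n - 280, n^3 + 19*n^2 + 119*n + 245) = n^2 + 12*n + 35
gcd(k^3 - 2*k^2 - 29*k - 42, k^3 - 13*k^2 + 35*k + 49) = k - 7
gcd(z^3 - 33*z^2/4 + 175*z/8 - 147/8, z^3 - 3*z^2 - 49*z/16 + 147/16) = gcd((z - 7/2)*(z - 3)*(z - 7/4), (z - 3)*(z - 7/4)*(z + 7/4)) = z^2 - 19*z/4 + 21/4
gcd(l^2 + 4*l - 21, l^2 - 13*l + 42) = 1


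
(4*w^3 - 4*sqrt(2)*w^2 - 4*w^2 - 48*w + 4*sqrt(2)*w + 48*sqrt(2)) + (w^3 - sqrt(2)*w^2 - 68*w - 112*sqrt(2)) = 5*w^3 - 5*sqrt(2)*w^2 - 4*w^2 - 116*w + 4*sqrt(2)*w - 64*sqrt(2)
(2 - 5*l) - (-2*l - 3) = 5 - 3*l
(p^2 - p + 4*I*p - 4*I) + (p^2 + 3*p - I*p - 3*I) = 2*p^2 + 2*p + 3*I*p - 7*I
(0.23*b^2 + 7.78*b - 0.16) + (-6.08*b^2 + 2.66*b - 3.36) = -5.85*b^2 + 10.44*b - 3.52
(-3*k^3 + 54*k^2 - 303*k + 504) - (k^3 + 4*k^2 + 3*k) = -4*k^3 + 50*k^2 - 306*k + 504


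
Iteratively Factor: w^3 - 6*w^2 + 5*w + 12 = (w - 4)*(w^2 - 2*w - 3) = (w - 4)*(w - 3)*(w + 1)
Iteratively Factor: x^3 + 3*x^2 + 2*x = (x + 2)*(x^2 + x) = (x + 1)*(x + 2)*(x)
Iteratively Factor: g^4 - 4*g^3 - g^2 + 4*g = (g - 1)*(g^3 - 3*g^2 - 4*g) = (g - 1)*(g + 1)*(g^2 - 4*g) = g*(g - 1)*(g + 1)*(g - 4)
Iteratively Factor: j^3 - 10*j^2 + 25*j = (j - 5)*(j^2 - 5*j) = j*(j - 5)*(j - 5)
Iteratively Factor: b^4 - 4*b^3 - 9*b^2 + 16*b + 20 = (b - 5)*(b^3 + b^2 - 4*b - 4) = (b - 5)*(b + 2)*(b^2 - b - 2) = (b - 5)*(b - 2)*(b + 2)*(b + 1)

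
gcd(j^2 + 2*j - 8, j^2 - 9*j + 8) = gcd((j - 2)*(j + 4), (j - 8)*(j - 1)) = 1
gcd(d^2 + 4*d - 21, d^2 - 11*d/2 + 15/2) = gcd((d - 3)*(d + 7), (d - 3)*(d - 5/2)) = d - 3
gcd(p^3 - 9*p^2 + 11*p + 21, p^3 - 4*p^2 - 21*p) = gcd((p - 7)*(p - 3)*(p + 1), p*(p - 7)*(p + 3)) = p - 7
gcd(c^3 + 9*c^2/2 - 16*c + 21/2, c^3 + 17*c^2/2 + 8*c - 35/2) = c^2 + 6*c - 7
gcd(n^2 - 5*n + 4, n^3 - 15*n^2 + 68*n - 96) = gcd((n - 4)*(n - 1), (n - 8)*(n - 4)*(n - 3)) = n - 4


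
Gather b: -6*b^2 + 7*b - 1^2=-6*b^2 + 7*b - 1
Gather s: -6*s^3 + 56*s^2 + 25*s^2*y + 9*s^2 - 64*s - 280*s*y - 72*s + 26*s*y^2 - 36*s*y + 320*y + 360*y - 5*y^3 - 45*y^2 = -6*s^3 + s^2*(25*y + 65) + s*(26*y^2 - 316*y - 136) - 5*y^3 - 45*y^2 + 680*y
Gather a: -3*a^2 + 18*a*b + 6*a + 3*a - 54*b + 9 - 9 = -3*a^2 + a*(18*b + 9) - 54*b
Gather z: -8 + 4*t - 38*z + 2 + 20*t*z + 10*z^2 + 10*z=4*t + 10*z^2 + z*(20*t - 28) - 6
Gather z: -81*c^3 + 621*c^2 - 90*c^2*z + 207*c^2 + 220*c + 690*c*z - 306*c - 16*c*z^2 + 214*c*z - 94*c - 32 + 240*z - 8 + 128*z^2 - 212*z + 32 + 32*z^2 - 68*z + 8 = -81*c^3 + 828*c^2 - 180*c + z^2*(160 - 16*c) + z*(-90*c^2 + 904*c - 40)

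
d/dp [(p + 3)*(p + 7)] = 2*p + 10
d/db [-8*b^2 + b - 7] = 1 - 16*b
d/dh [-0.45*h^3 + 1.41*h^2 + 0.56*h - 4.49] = -1.35*h^2 + 2.82*h + 0.56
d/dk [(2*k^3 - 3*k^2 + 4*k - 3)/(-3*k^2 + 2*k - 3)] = 2*(-3*k^4 + 4*k^3 - 6*k^2 - 3)/(9*k^4 - 12*k^3 + 22*k^2 - 12*k + 9)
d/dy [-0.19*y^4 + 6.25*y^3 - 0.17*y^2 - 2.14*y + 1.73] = -0.76*y^3 + 18.75*y^2 - 0.34*y - 2.14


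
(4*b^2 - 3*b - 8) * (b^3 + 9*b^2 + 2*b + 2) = 4*b^5 + 33*b^4 - 27*b^3 - 70*b^2 - 22*b - 16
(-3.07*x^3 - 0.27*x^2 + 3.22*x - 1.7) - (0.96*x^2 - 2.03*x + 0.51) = -3.07*x^3 - 1.23*x^2 + 5.25*x - 2.21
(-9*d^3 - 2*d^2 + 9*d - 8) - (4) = -9*d^3 - 2*d^2 + 9*d - 12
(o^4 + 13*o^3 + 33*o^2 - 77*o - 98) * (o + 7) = o^5 + 20*o^4 + 124*o^3 + 154*o^2 - 637*o - 686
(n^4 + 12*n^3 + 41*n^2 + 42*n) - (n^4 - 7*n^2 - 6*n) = 12*n^3 + 48*n^2 + 48*n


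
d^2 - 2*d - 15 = (d - 5)*(d + 3)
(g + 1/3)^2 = g^2 + 2*g/3 + 1/9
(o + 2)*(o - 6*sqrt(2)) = o^2 - 6*sqrt(2)*o + 2*o - 12*sqrt(2)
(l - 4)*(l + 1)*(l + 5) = l^3 + 2*l^2 - 19*l - 20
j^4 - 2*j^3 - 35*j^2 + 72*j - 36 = (j - 6)*(j - 1)^2*(j + 6)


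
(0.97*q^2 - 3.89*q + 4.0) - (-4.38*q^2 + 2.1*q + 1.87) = 5.35*q^2 - 5.99*q + 2.13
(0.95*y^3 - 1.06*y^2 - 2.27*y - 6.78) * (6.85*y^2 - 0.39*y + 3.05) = 6.5075*y^5 - 7.6315*y^4 - 12.2386*y^3 - 48.7907*y^2 - 4.2793*y - 20.679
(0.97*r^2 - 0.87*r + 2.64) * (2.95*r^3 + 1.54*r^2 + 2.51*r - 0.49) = 2.8615*r^5 - 1.0727*r^4 + 8.8829*r^3 + 1.4066*r^2 + 7.0527*r - 1.2936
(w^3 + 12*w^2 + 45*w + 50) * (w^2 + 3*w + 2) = w^5 + 15*w^4 + 83*w^3 + 209*w^2 + 240*w + 100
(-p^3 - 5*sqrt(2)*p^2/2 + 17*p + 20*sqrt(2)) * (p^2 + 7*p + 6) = -p^5 - 7*p^4 - 5*sqrt(2)*p^4/2 - 35*sqrt(2)*p^3/2 + 11*p^3 + 5*sqrt(2)*p^2 + 119*p^2 + 102*p + 140*sqrt(2)*p + 120*sqrt(2)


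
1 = 1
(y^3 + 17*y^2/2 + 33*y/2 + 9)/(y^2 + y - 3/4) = 2*(y^2 + 7*y + 6)/(2*y - 1)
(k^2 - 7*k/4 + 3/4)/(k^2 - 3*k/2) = (4*k^2 - 7*k + 3)/(2*k*(2*k - 3))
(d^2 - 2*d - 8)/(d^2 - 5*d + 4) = (d + 2)/(d - 1)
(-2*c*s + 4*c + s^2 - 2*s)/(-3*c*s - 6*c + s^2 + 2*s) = (2*c*s - 4*c - s^2 + 2*s)/(3*c*s + 6*c - s^2 - 2*s)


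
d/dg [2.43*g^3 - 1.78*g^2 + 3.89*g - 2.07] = 7.29*g^2 - 3.56*g + 3.89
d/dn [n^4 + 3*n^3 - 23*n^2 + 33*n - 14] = 4*n^3 + 9*n^2 - 46*n + 33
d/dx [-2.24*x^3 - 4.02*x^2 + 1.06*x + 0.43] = -6.72*x^2 - 8.04*x + 1.06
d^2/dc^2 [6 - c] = 0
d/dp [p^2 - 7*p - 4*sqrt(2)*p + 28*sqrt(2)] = 2*p - 7 - 4*sqrt(2)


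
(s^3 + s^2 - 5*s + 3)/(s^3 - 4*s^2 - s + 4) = (s^2 + 2*s - 3)/(s^2 - 3*s - 4)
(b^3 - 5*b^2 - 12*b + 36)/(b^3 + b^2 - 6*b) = (b - 6)/b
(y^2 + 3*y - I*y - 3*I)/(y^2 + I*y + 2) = (y + 3)/(y + 2*I)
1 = 1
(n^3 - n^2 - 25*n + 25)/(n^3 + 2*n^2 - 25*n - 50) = (n - 1)/(n + 2)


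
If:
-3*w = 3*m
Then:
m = -w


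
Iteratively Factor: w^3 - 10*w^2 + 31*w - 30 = (w - 5)*(w^2 - 5*w + 6) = (w - 5)*(w - 3)*(w - 2)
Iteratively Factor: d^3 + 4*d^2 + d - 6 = (d + 2)*(d^2 + 2*d - 3) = (d - 1)*(d + 2)*(d + 3)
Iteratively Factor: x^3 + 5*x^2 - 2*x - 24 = (x + 4)*(x^2 + x - 6) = (x - 2)*(x + 4)*(x + 3)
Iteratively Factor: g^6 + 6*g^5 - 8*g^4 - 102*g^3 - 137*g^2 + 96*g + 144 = (g + 3)*(g^5 + 3*g^4 - 17*g^3 - 51*g^2 + 16*g + 48) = (g + 3)*(g + 4)*(g^4 - g^3 - 13*g^2 + g + 12) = (g - 1)*(g + 3)*(g + 4)*(g^3 - 13*g - 12) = (g - 1)*(g + 3)^2*(g + 4)*(g^2 - 3*g - 4) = (g - 4)*(g - 1)*(g + 3)^2*(g + 4)*(g + 1)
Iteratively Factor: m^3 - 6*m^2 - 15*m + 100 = (m + 4)*(m^2 - 10*m + 25) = (m - 5)*(m + 4)*(m - 5)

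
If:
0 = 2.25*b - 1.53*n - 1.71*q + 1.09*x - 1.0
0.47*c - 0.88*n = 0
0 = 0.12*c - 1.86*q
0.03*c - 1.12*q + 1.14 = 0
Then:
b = 11.5647844860822 - 0.484444444444444*x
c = 26.98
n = 14.41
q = 1.74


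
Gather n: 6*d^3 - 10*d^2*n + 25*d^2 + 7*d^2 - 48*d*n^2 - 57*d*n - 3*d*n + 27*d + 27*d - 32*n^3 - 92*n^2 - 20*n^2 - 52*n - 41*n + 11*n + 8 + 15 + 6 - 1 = 6*d^3 + 32*d^2 + 54*d - 32*n^3 + n^2*(-48*d - 112) + n*(-10*d^2 - 60*d - 82) + 28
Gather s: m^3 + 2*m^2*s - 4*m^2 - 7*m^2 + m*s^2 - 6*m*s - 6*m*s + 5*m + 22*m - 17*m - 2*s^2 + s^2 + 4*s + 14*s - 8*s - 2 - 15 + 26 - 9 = m^3 - 11*m^2 + 10*m + s^2*(m - 1) + s*(2*m^2 - 12*m + 10)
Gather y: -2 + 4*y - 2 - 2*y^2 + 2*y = -2*y^2 + 6*y - 4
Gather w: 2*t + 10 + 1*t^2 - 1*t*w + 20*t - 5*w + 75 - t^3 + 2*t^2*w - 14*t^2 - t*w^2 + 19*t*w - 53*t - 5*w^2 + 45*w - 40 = -t^3 - 13*t^2 - 31*t + w^2*(-t - 5) + w*(2*t^2 + 18*t + 40) + 45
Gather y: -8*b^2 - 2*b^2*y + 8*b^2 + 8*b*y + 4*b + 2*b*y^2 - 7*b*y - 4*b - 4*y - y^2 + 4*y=y^2*(2*b - 1) + y*(-2*b^2 + b)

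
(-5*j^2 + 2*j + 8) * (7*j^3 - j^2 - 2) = -35*j^5 + 19*j^4 + 54*j^3 + 2*j^2 - 4*j - 16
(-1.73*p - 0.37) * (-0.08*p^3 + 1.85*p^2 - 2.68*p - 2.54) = 0.1384*p^4 - 3.1709*p^3 + 3.9519*p^2 + 5.3858*p + 0.9398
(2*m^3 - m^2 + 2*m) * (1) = 2*m^3 - m^2 + 2*m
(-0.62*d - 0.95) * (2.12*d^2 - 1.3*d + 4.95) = -1.3144*d^3 - 1.208*d^2 - 1.834*d - 4.7025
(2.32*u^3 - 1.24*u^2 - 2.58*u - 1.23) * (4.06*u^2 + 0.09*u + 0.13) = 9.4192*u^5 - 4.8256*u^4 - 10.2848*u^3 - 5.3872*u^2 - 0.4461*u - 0.1599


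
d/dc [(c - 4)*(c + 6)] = 2*c + 2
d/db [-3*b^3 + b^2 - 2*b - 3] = -9*b^2 + 2*b - 2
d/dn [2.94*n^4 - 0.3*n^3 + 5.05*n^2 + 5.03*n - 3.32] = 11.76*n^3 - 0.9*n^2 + 10.1*n + 5.03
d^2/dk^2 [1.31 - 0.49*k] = 0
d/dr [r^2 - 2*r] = 2*r - 2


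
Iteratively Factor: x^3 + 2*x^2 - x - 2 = (x + 1)*(x^2 + x - 2) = (x + 1)*(x + 2)*(x - 1)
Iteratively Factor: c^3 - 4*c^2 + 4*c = (c)*(c^2 - 4*c + 4) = c*(c - 2)*(c - 2)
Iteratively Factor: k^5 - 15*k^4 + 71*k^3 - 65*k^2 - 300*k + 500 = (k - 2)*(k^4 - 13*k^3 + 45*k^2 + 25*k - 250) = (k - 2)*(k + 2)*(k^3 - 15*k^2 + 75*k - 125) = (k - 5)*(k - 2)*(k + 2)*(k^2 - 10*k + 25) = (k - 5)^2*(k - 2)*(k + 2)*(k - 5)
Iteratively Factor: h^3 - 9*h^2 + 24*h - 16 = (h - 4)*(h^2 - 5*h + 4) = (h - 4)^2*(h - 1)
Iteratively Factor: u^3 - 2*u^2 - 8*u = (u + 2)*(u^2 - 4*u) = u*(u + 2)*(u - 4)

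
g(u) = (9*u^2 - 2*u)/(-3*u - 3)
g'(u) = (18*u - 2)/(-3*u - 3) + 3*(9*u^2 - 2*u)/(-3*u - 3)^2 = (-9*u^2 - 18*u + 2)/(3*(u^2 + 2*u + 1))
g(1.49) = -2.28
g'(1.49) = -2.41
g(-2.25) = 13.35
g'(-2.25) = -0.65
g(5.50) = -13.40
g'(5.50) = -2.91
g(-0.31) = -0.72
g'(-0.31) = 4.70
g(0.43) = -0.19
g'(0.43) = -1.21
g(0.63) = -0.47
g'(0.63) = -1.62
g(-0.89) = -27.00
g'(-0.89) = 300.03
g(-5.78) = 21.77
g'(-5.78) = -2.84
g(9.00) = -23.70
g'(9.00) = -2.96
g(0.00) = 0.00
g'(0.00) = 0.67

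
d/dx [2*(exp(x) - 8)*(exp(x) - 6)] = 4*(exp(x) - 7)*exp(x)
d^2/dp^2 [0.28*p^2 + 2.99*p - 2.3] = 0.560000000000000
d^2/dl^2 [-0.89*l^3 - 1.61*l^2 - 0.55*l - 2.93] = -5.34*l - 3.22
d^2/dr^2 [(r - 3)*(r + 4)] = 2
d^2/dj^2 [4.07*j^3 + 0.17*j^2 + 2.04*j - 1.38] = 24.42*j + 0.34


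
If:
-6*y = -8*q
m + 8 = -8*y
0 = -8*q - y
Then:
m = -8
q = 0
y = 0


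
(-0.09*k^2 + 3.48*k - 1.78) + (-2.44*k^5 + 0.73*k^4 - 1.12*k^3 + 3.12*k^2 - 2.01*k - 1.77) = -2.44*k^5 + 0.73*k^4 - 1.12*k^3 + 3.03*k^2 + 1.47*k - 3.55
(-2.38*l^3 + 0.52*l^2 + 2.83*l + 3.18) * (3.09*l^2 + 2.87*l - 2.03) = -7.3542*l^5 - 5.2238*l^4 + 15.0685*l^3 + 16.8927*l^2 + 3.3817*l - 6.4554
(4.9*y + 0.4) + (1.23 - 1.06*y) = 3.84*y + 1.63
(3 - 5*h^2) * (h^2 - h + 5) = -5*h^4 + 5*h^3 - 22*h^2 - 3*h + 15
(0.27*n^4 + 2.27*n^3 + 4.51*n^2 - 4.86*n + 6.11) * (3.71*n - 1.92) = 1.0017*n^5 + 7.9033*n^4 + 12.3737*n^3 - 26.6898*n^2 + 31.9993*n - 11.7312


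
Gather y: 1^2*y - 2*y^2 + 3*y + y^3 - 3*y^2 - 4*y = y^3 - 5*y^2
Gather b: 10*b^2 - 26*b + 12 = 10*b^2 - 26*b + 12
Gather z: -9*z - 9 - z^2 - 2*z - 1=-z^2 - 11*z - 10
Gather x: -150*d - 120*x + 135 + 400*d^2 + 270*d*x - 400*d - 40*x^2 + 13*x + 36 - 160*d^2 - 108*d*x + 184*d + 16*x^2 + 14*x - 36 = 240*d^2 - 366*d - 24*x^2 + x*(162*d - 93) + 135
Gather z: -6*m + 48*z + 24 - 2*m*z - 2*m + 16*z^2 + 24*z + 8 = -8*m + 16*z^2 + z*(72 - 2*m) + 32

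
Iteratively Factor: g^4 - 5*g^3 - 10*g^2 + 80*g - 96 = (g - 2)*(g^3 - 3*g^2 - 16*g + 48) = (g - 3)*(g - 2)*(g^2 - 16) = (g - 3)*(g - 2)*(g + 4)*(g - 4)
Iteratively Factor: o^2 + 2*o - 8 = (o + 4)*(o - 2)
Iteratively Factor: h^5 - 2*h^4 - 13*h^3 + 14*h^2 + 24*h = (h - 2)*(h^4 - 13*h^2 - 12*h) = h*(h - 2)*(h^3 - 13*h - 12) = h*(h - 2)*(h + 1)*(h^2 - h - 12) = h*(h - 2)*(h + 1)*(h + 3)*(h - 4)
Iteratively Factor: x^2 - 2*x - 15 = (x - 5)*(x + 3)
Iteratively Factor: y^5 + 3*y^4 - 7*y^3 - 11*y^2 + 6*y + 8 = (y + 1)*(y^4 + 2*y^3 - 9*y^2 - 2*y + 8) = (y - 1)*(y + 1)*(y^3 + 3*y^2 - 6*y - 8) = (y - 1)*(y + 1)*(y + 4)*(y^2 - y - 2) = (y - 2)*(y - 1)*(y + 1)*(y + 4)*(y + 1)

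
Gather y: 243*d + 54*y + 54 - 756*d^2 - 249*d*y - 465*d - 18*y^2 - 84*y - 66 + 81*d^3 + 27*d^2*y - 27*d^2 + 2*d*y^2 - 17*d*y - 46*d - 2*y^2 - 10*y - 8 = 81*d^3 - 783*d^2 - 268*d + y^2*(2*d - 20) + y*(27*d^2 - 266*d - 40) - 20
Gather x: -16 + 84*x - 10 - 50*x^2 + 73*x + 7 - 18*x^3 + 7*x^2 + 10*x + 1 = -18*x^3 - 43*x^2 + 167*x - 18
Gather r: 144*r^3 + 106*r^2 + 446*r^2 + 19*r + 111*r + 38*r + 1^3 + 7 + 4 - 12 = 144*r^3 + 552*r^2 + 168*r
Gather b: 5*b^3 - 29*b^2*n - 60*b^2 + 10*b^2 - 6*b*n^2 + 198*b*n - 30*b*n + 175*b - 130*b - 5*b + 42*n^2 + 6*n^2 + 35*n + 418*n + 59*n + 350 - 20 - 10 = 5*b^3 + b^2*(-29*n - 50) + b*(-6*n^2 + 168*n + 40) + 48*n^2 + 512*n + 320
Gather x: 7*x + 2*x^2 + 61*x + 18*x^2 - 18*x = 20*x^2 + 50*x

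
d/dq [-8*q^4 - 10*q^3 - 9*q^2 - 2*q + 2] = -32*q^3 - 30*q^2 - 18*q - 2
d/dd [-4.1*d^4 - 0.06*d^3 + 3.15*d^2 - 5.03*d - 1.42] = -16.4*d^3 - 0.18*d^2 + 6.3*d - 5.03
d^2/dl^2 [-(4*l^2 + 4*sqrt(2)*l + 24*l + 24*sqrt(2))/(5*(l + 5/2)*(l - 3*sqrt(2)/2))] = 32*(-20*sqrt(2)*l^3 - 28*l^3 - 234*sqrt(2)*l^2 - 900*sqrt(2)*l + 252*l - 876*sqrt(2) + 525)/(5*(32*l^6 - 144*sqrt(2)*l^5 + 240*l^5 - 1080*sqrt(2)*l^4 + 1032*l^4 - 2916*sqrt(2)*l^3 + 3740*l^3 - 3870*sqrt(2)*l^2 + 8100*l^2 - 4050*sqrt(2)*l + 6750*l - 3375*sqrt(2)))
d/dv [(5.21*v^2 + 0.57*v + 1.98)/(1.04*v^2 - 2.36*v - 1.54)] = (-12.8884*v^2 - 20.1652*v + 3.795)/(1.0816*v^4 - 4.9088*v^3 + 2.3664*v^2 + 7.2688*v + 2.3716)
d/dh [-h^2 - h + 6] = -2*h - 1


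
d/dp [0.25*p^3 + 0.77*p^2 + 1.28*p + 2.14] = 0.75*p^2 + 1.54*p + 1.28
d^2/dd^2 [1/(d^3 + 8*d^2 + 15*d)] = 2*(-d*(3*d + 8)*(d^2 + 8*d + 15) + (3*d^2 + 16*d + 15)^2)/(d^3*(d^2 + 8*d + 15)^3)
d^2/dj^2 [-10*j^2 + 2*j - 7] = -20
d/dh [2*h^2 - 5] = 4*h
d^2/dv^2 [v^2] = 2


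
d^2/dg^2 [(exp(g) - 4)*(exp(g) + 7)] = (4*exp(g) + 3)*exp(g)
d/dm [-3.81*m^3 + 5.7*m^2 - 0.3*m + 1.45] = -11.43*m^2 + 11.4*m - 0.3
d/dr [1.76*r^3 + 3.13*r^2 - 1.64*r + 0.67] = 5.28*r^2 + 6.26*r - 1.64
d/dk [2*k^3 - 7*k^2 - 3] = 2*k*(3*k - 7)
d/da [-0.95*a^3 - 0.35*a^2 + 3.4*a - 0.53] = -2.85*a^2 - 0.7*a + 3.4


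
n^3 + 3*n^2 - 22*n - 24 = (n - 4)*(n + 1)*(n + 6)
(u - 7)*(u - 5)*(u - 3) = u^3 - 15*u^2 + 71*u - 105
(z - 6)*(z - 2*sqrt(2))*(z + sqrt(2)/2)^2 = z^4 - 6*z^3 - sqrt(2)*z^3 - 7*z^2/2 + 6*sqrt(2)*z^2 - sqrt(2)*z + 21*z + 6*sqrt(2)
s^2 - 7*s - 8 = (s - 8)*(s + 1)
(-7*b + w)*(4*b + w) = -28*b^2 - 3*b*w + w^2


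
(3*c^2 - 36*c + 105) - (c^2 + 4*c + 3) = 2*c^2 - 40*c + 102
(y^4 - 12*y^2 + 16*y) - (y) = y^4 - 12*y^2 + 15*y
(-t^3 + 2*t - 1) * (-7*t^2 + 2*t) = 7*t^5 - 2*t^4 - 14*t^3 + 11*t^2 - 2*t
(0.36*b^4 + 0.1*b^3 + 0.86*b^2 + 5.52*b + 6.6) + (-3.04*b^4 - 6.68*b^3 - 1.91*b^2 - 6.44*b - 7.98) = -2.68*b^4 - 6.58*b^3 - 1.05*b^2 - 0.920000000000001*b - 1.38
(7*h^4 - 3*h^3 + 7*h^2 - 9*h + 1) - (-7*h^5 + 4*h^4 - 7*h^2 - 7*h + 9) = 7*h^5 + 3*h^4 - 3*h^3 + 14*h^2 - 2*h - 8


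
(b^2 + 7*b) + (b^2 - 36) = 2*b^2 + 7*b - 36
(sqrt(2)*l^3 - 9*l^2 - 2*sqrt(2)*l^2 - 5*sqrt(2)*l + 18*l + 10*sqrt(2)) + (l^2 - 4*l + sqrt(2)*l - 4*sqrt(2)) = sqrt(2)*l^3 - 8*l^2 - 2*sqrt(2)*l^2 - 4*sqrt(2)*l + 14*l + 6*sqrt(2)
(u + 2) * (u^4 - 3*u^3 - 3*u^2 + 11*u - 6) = u^5 - u^4 - 9*u^3 + 5*u^2 + 16*u - 12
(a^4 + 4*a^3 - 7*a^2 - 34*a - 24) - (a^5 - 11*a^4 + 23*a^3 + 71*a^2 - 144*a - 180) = -a^5 + 12*a^4 - 19*a^3 - 78*a^2 + 110*a + 156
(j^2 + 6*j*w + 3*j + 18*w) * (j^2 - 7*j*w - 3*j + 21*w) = j^4 - j^3*w - 42*j^2*w^2 - 9*j^2 + 9*j*w + 378*w^2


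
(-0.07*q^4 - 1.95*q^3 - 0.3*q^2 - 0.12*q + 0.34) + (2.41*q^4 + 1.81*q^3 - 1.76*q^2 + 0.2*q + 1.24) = 2.34*q^4 - 0.14*q^3 - 2.06*q^2 + 0.08*q + 1.58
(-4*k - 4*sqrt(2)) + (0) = -4*k - 4*sqrt(2)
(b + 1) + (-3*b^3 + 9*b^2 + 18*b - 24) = -3*b^3 + 9*b^2 + 19*b - 23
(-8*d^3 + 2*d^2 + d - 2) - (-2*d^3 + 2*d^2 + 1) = -6*d^3 + d - 3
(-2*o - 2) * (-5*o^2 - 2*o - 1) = 10*o^3 + 14*o^2 + 6*o + 2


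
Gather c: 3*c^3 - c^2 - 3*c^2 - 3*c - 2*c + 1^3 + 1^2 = 3*c^3 - 4*c^2 - 5*c + 2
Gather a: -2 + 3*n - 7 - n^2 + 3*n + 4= -n^2 + 6*n - 5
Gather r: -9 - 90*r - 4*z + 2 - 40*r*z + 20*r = r*(-40*z - 70) - 4*z - 7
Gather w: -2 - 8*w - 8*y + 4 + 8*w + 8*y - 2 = 0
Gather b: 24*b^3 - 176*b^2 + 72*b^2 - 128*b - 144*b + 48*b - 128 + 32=24*b^3 - 104*b^2 - 224*b - 96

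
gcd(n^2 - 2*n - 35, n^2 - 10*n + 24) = 1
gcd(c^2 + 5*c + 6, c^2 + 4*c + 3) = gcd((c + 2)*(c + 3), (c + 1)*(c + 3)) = c + 3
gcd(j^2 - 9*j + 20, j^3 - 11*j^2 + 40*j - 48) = j - 4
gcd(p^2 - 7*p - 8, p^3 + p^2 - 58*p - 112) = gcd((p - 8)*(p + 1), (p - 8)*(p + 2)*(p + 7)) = p - 8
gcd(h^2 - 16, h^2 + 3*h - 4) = h + 4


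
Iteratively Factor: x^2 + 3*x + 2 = (x + 2)*(x + 1)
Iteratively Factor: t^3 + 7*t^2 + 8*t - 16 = (t + 4)*(t^2 + 3*t - 4) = (t - 1)*(t + 4)*(t + 4)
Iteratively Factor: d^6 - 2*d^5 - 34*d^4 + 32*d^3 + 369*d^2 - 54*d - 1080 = (d + 3)*(d^5 - 5*d^4 - 19*d^3 + 89*d^2 + 102*d - 360) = (d - 2)*(d + 3)*(d^4 - 3*d^3 - 25*d^2 + 39*d + 180) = (d - 2)*(d + 3)^2*(d^3 - 6*d^2 - 7*d + 60) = (d - 4)*(d - 2)*(d + 3)^2*(d^2 - 2*d - 15) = (d - 5)*(d - 4)*(d - 2)*(d + 3)^2*(d + 3)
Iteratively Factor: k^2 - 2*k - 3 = (k - 3)*(k + 1)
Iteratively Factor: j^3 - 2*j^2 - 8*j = (j - 4)*(j^2 + 2*j) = j*(j - 4)*(j + 2)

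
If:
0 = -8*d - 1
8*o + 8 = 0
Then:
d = -1/8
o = -1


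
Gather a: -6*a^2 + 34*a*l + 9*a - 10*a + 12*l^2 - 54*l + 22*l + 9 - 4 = -6*a^2 + a*(34*l - 1) + 12*l^2 - 32*l + 5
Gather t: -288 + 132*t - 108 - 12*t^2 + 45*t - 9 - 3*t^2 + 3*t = -15*t^2 + 180*t - 405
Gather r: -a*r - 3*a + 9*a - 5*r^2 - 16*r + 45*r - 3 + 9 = 6*a - 5*r^2 + r*(29 - a) + 6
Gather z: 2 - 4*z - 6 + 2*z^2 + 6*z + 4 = 2*z^2 + 2*z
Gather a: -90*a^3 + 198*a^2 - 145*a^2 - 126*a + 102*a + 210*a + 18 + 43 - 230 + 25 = -90*a^3 + 53*a^2 + 186*a - 144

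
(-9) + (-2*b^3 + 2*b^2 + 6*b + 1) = -2*b^3 + 2*b^2 + 6*b - 8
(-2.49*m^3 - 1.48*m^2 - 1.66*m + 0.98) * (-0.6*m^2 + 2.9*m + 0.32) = 1.494*m^5 - 6.333*m^4 - 4.0928*m^3 - 5.8756*m^2 + 2.3108*m + 0.3136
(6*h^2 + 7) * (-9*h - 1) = -54*h^3 - 6*h^2 - 63*h - 7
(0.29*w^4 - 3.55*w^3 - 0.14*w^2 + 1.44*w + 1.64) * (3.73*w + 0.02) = 1.0817*w^5 - 13.2357*w^4 - 0.5932*w^3 + 5.3684*w^2 + 6.146*w + 0.0328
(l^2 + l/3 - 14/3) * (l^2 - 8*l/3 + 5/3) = l^4 - 7*l^3/3 - 35*l^2/9 + 13*l - 70/9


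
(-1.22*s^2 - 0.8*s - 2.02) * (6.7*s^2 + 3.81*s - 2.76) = -8.174*s^4 - 10.0082*s^3 - 13.2148*s^2 - 5.4882*s + 5.5752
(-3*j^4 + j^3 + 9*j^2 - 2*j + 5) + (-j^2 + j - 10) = -3*j^4 + j^3 + 8*j^2 - j - 5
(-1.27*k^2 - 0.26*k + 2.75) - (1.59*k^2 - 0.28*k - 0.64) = -2.86*k^2 + 0.02*k + 3.39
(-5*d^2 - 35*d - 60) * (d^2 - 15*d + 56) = -5*d^4 + 40*d^3 + 185*d^2 - 1060*d - 3360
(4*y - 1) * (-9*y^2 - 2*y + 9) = -36*y^3 + y^2 + 38*y - 9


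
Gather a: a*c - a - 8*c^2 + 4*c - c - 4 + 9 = a*(c - 1) - 8*c^2 + 3*c + 5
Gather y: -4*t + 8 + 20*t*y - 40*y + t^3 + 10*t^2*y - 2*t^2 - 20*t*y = t^3 - 2*t^2 - 4*t + y*(10*t^2 - 40) + 8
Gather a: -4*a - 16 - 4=-4*a - 20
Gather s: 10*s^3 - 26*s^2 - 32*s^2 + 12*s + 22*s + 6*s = 10*s^3 - 58*s^2 + 40*s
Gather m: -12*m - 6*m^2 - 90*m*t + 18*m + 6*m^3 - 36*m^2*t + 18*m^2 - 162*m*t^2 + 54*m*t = 6*m^3 + m^2*(12 - 36*t) + m*(-162*t^2 - 36*t + 6)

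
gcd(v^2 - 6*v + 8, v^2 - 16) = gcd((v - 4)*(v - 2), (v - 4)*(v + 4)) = v - 4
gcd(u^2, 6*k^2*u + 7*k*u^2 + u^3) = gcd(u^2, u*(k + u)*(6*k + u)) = u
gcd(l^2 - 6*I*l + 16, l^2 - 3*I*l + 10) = l + 2*I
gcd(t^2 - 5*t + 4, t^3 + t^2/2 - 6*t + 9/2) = t - 1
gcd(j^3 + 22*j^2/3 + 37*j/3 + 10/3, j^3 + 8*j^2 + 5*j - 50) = j + 5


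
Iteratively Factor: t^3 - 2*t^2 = (t - 2)*(t^2) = t*(t - 2)*(t)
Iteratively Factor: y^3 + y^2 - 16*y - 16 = (y + 4)*(y^2 - 3*y - 4) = (y - 4)*(y + 4)*(y + 1)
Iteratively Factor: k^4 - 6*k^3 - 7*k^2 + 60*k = (k - 4)*(k^3 - 2*k^2 - 15*k) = (k - 4)*(k + 3)*(k^2 - 5*k) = (k - 5)*(k - 4)*(k + 3)*(k)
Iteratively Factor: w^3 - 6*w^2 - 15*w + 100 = (w + 4)*(w^2 - 10*w + 25) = (w - 5)*(w + 4)*(w - 5)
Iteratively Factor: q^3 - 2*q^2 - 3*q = (q + 1)*(q^2 - 3*q) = (q - 3)*(q + 1)*(q)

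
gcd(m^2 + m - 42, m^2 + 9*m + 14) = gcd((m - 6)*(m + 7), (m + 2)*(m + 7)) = m + 7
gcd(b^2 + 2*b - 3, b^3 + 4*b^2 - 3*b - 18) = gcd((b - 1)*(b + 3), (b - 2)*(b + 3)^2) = b + 3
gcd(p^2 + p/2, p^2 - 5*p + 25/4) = 1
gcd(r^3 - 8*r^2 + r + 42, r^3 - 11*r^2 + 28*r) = r - 7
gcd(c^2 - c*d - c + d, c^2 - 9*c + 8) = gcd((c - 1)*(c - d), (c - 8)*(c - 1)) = c - 1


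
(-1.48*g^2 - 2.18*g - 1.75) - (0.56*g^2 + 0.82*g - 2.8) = -2.04*g^2 - 3.0*g + 1.05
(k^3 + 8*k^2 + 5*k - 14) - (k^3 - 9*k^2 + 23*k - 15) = 17*k^2 - 18*k + 1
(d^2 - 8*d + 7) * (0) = 0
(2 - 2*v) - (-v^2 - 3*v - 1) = v^2 + v + 3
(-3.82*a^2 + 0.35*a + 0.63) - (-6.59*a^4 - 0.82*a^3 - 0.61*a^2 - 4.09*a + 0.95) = 6.59*a^4 + 0.82*a^3 - 3.21*a^2 + 4.44*a - 0.32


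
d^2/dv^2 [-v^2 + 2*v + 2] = -2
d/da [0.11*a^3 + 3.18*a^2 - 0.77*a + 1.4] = 0.33*a^2 + 6.36*a - 0.77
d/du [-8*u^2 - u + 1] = -16*u - 1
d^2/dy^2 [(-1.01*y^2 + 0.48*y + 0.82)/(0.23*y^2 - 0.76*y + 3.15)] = (-0.302312*y^3 + 4.650738*y^2 - 2.946576*y - 17.986126)/(0.012167*y^6 - 0.120612*y^5 + 0.898449*y^4 - 3.742696*y^3 + 12.304845*y^2 - 22.6233*y + 31.255875)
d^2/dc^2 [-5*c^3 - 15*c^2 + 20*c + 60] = -30*c - 30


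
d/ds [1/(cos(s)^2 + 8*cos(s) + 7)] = 2*(cos(s) + 4)*sin(s)/(cos(s)^2 + 8*cos(s) + 7)^2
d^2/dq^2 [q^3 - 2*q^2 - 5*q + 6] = 6*q - 4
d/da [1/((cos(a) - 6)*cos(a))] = 2*(cos(a) - 3)*sin(a)/((cos(a) - 6)^2*cos(a)^2)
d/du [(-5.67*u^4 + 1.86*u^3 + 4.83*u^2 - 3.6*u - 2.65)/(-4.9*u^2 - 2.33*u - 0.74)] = (55.566*u^5 + 30.5193*u^4 + 8.1156*u^3 - 33.0231*u^2 - 33.1184*u - 3.5105)/(24.01*u^4 + 22.834*u^3 + 12.6809*u^2 + 3.4484*u + 0.5476)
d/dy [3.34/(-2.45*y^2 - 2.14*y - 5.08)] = (16.366*y + 7.1476)/(2.45*y^2 + 2.14*y + 5.08)^2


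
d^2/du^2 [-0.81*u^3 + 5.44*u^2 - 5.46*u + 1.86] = 10.88 - 4.86*u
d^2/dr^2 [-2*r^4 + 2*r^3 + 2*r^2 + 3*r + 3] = -24*r^2 + 12*r + 4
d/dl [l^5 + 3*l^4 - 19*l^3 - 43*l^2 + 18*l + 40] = 5*l^4 + 12*l^3 - 57*l^2 - 86*l + 18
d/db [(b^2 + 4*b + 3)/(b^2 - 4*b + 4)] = 2*(-4*b - 7)/(b^3 - 6*b^2 + 12*b - 8)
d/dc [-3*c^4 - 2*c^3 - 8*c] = -12*c^3 - 6*c^2 - 8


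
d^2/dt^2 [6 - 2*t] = 0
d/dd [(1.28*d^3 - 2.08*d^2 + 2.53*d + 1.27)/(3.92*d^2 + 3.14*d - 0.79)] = (5.0176*d^4 + 8.0384*d^3 - 19.4824*d^2 - 6.6704*d - 5.9865)/(15.3664*d^4 + 24.6176*d^3 + 3.666*d^2 - 4.9612*d + 0.6241)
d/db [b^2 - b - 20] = 2*b - 1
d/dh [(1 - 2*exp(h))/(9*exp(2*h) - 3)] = 2*(3*exp(2*h) - 3*exp(h) + 1)*exp(h)/(3*(9*exp(4*h) - 6*exp(2*h) + 1))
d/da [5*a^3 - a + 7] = 15*a^2 - 1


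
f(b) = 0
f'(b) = 0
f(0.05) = 0.00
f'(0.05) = 0.00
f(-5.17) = 0.00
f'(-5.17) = 0.00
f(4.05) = 0.00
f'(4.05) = 0.00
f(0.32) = 0.00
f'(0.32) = 0.00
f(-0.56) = 0.00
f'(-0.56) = 0.00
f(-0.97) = 0.00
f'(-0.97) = 0.00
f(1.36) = 0.00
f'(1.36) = 0.00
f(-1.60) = 0.00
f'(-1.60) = 0.00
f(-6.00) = 0.00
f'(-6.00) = 0.00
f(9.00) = 0.00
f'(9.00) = 0.00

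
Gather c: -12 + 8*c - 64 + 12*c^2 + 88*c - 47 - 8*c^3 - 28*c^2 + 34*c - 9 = -8*c^3 - 16*c^2 + 130*c - 132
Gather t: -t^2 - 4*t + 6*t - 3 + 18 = -t^2 + 2*t + 15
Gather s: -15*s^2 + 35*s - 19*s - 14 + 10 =-15*s^2 + 16*s - 4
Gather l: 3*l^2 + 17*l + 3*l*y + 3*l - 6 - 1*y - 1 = 3*l^2 + l*(3*y + 20) - y - 7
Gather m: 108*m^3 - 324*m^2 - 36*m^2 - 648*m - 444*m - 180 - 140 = 108*m^3 - 360*m^2 - 1092*m - 320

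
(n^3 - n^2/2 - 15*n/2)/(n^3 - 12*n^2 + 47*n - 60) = n*(2*n + 5)/(2*(n^2 - 9*n + 20))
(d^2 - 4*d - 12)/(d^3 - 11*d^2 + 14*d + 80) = (d - 6)/(d^2 - 13*d + 40)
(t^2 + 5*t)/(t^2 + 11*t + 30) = t/(t + 6)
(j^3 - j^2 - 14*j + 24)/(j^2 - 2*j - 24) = (j^2 - 5*j + 6)/(j - 6)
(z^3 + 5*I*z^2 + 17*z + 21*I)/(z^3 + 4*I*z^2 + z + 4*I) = (z^2 + 4*I*z + 21)/(z^2 + 3*I*z + 4)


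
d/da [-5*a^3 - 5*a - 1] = -15*a^2 - 5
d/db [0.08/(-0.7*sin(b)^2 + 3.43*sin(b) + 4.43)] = (0.112*sin(b) - 0.2744)*cos(b)/(-0.7*sin(b)^2 + 3.43*sin(b) + 4.43)^2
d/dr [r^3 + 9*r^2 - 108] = 3*r*(r + 6)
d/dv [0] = 0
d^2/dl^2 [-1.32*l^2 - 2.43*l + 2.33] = -2.64000000000000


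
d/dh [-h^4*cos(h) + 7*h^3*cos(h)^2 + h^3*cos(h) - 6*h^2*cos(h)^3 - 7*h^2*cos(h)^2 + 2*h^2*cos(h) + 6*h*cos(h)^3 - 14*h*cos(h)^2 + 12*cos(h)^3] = h^4*sin(h) - h^3*sin(h) - 7*h^3*sin(2*h) - 4*h^3*cos(h) + 18*h^2*sin(h)*cos(h)^2 - 2*h^2*sin(h) + 7*h^2*sin(2*h) + 21*h^2*cos(h)^2 + 3*h^2*cos(h) - 18*h*sin(h)*cos(h)^2 + 14*h*sin(2*h) - 12*h*cos(h)^3 - 14*h*cos(h)^2 + 4*h*cos(h) - 36*sin(h)*cos(h)^2 + 6*cos(h)^3 - 14*cos(h)^2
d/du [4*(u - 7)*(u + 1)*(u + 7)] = 12*u^2 + 8*u - 196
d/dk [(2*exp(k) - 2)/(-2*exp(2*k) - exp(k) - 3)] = 2*(-(1 - exp(k))*(4*exp(k) + 1) - 2*exp(2*k) - exp(k) - 3)*exp(k)/(2*exp(2*k) + exp(k) + 3)^2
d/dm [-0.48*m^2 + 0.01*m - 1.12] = 0.01 - 0.96*m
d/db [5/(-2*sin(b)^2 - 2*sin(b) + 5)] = 10*(sin(2*b) + cos(b))/(2*sin(b) - cos(2*b) - 4)^2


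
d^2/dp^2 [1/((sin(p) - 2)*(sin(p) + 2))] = 2*(-2*sin(p)^4 - 5*sin(p)^2 + 4)/((sin(p) - 2)^3*(sin(p) + 2)^3)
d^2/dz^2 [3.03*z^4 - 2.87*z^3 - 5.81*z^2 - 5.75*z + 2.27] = 36.36*z^2 - 17.22*z - 11.62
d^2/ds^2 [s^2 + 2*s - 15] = 2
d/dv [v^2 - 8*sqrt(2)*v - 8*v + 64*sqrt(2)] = 2*v - 8*sqrt(2) - 8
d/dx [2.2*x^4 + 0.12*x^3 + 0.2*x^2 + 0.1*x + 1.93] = 8.8*x^3 + 0.36*x^2 + 0.4*x + 0.1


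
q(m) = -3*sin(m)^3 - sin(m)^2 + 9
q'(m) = -9*sin(m)^2*cos(m) - 2*sin(m)*cos(m)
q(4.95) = 10.81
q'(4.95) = -1.54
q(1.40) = 5.16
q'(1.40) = -1.82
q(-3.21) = 8.99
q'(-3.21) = 0.18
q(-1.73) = 10.91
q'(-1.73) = 1.08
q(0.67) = 7.90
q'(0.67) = -3.69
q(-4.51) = 5.22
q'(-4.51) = 2.13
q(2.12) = 6.41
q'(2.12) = 4.31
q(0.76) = 7.54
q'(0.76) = -4.09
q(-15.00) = 9.40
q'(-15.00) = 1.90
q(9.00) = 8.62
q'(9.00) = 2.14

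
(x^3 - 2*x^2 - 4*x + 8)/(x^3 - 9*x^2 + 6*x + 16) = (x^2 - 4)/(x^2 - 7*x - 8)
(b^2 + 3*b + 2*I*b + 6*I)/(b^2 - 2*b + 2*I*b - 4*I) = (b + 3)/(b - 2)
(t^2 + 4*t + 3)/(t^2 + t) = (t + 3)/t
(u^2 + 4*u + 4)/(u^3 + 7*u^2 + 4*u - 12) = (u + 2)/(u^2 + 5*u - 6)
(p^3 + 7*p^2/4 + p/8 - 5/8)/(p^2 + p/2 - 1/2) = p + 5/4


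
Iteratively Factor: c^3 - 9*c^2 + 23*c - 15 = (c - 1)*(c^2 - 8*c + 15) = (c - 5)*(c - 1)*(c - 3)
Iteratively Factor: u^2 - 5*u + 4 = (u - 4)*(u - 1)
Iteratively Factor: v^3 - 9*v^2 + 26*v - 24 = (v - 4)*(v^2 - 5*v + 6) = (v - 4)*(v - 3)*(v - 2)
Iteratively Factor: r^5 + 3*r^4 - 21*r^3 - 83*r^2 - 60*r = (r - 5)*(r^4 + 8*r^3 + 19*r^2 + 12*r) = (r - 5)*(r + 3)*(r^3 + 5*r^2 + 4*r) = (r - 5)*(r + 1)*(r + 3)*(r^2 + 4*r) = (r - 5)*(r + 1)*(r + 3)*(r + 4)*(r)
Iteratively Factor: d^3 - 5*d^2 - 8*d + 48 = (d + 3)*(d^2 - 8*d + 16) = (d - 4)*(d + 3)*(d - 4)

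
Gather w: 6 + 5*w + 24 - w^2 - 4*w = -w^2 + w + 30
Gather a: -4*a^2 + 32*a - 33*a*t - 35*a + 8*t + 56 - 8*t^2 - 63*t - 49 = -4*a^2 + a*(-33*t - 3) - 8*t^2 - 55*t + 7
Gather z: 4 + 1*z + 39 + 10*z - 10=11*z + 33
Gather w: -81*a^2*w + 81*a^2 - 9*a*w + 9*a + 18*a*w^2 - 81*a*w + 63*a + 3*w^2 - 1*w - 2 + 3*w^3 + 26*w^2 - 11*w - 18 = 81*a^2 + 72*a + 3*w^3 + w^2*(18*a + 29) + w*(-81*a^2 - 90*a - 12) - 20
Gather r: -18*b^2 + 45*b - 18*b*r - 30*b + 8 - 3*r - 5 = -18*b^2 + 15*b + r*(-18*b - 3) + 3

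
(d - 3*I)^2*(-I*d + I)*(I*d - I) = d^4 - 2*d^3 - 6*I*d^3 - 8*d^2 + 12*I*d^2 + 18*d - 6*I*d - 9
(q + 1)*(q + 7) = q^2 + 8*q + 7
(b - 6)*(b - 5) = b^2 - 11*b + 30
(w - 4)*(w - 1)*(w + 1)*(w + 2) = w^4 - 2*w^3 - 9*w^2 + 2*w + 8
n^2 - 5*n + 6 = (n - 3)*(n - 2)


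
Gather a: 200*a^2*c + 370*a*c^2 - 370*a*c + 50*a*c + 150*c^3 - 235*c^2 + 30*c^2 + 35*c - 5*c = 200*a^2*c + a*(370*c^2 - 320*c) + 150*c^3 - 205*c^2 + 30*c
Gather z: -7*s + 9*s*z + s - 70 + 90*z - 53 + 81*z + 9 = -6*s + z*(9*s + 171) - 114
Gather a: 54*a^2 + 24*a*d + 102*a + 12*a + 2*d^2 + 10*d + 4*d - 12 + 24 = 54*a^2 + a*(24*d + 114) + 2*d^2 + 14*d + 12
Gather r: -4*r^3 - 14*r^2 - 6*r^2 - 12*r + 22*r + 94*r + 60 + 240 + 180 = -4*r^3 - 20*r^2 + 104*r + 480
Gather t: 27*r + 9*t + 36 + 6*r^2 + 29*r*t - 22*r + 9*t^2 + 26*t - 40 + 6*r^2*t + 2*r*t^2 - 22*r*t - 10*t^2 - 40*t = 6*r^2 + 5*r + t^2*(2*r - 1) + t*(6*r^2 + 7*r - 5) - 4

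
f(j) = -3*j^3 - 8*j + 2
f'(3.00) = -89.00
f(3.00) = -103.00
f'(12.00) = -1304.00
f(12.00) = -5278.00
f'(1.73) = -34.94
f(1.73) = -27.37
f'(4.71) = -207.66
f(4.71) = -349.14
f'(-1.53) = -29.07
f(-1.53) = 24.98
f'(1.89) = -40.15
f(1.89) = -33.37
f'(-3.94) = -147.71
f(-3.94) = 217.01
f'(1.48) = -27.71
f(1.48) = -19.57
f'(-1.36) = -24.65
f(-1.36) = 20.43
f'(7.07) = -457.86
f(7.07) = -1114.74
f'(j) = -9*j^2 - 8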